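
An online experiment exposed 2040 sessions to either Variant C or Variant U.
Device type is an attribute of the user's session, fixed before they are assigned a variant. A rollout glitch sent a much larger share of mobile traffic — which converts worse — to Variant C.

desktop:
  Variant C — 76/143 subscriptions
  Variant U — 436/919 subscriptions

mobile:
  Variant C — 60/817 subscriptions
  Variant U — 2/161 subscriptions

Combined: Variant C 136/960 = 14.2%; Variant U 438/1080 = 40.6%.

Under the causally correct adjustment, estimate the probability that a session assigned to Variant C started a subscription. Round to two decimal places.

Within every device type level Variant C has the higher rate, yet pooled Variant U does — Simpson's reversal.
Device type is set before the variant has any effect — it is not caused by the variant — and it independently drives the outcome. That makes it a confounder, so the causal comparison is within device type levels.
Standardising Variant C to the population device type mix: 0.521·76/143 + 0.479·60/817 = 0.312.

0.31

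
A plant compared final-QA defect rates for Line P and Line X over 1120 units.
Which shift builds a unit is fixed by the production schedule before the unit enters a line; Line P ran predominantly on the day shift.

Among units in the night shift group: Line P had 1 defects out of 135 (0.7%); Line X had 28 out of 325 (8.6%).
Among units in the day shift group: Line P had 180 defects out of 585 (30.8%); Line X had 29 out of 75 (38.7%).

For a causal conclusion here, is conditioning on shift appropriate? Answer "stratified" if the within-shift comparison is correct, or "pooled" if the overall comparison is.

stratified

The shift-specific comparison favours Line P throughout, but the pooled figures favour Line X. The question is whether to condition on shift.
Shift satisfies the back-door criterion: it is not a descendant of the line, and it blocks the spurious path from line to outcome. Adjusting for it (i.e., using the within-shift rates) gives the causal effect.
Within each level — night shift: 0.7% vs 8.6%; day shift: 30.8% vs 38.7% — Line P is lower every time.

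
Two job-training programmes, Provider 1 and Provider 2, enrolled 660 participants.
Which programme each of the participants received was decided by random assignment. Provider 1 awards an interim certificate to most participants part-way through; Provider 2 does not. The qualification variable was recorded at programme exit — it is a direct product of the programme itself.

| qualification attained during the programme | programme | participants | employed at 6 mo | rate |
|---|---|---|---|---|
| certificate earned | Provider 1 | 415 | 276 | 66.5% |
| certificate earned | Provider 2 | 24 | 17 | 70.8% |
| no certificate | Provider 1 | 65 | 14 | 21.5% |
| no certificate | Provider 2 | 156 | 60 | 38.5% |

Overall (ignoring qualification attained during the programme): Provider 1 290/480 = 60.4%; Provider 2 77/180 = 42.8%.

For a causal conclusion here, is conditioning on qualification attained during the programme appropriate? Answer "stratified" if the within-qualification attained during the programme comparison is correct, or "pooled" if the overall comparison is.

pooled

Because the programme influences qualification attained during the programme, qualification attained during the programme is a post-treatment mediator, not a confounder. Stratifying on it would bias the estimate; the causal effect is the crude pooled difference.
Pooled: Provider 1 60.4% vs Provider 2 42.8%; Provider 1 is higher overall.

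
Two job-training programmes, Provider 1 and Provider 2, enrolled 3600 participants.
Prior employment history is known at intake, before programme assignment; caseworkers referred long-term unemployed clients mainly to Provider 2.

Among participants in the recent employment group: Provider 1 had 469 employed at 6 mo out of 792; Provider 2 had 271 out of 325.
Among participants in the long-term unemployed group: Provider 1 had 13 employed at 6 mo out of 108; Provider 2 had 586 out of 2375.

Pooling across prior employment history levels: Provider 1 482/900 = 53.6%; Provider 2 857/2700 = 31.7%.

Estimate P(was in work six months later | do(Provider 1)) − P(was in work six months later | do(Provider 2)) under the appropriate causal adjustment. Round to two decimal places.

-0.16

Since prior employment history is a pre-existing factor (not a product of the programme) and it affects the outcome on its own, it is a confounder. The stratified rates, not the pooled rate, identify the causal effect.
Adjusting over the population distribution of prior employment history: 0.310·(0.592−0.834) + 0.690·(0.120−0.247) = -0.162.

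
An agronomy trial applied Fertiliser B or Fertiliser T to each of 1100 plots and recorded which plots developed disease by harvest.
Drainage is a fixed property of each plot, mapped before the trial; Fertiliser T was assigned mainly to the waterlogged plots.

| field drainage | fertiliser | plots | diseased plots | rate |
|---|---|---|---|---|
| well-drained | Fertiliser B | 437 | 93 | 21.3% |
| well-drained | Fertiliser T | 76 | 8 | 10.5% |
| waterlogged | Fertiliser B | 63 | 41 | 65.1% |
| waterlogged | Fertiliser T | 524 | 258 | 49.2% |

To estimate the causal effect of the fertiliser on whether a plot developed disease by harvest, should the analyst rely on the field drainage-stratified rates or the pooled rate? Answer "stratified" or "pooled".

stratified

Fertiliser T is lower inside every field drainage stratum but Fertiliser B is lower in aggregate. Whether to stratify depends on how field drainage relates to the fertiliser.
Nothing the fertiliser does changes field drainage; the imbalance is an allocation artefact. With field drainage also predicting the outcome, the pooled figure is confounded, and the within-stratum comparison is the causal one.
Within each level — well-drained: 21.3% vs 10.5%; waterlogged: 65.1% vs 49.2% — Fertiliser T is lower every time.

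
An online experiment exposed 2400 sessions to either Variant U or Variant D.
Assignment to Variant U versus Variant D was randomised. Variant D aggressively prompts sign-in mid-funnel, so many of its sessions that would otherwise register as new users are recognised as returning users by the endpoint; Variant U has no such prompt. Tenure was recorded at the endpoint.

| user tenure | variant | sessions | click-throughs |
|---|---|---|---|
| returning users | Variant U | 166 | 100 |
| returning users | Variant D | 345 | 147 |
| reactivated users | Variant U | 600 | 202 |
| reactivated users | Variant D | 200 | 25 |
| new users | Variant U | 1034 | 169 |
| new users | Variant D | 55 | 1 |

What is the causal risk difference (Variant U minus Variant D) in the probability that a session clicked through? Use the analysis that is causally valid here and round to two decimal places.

Within every user tenure level Variant U has the higher rate, yet pooled Variant D does — Simpson's reversal.
User tenure here is a post-treatment variable shaped by the variant; conditioning on it would introduce bias rather than remove it. The overall comparison is the causal one.
The causal difference is the pooled difference: 0.262 − 0.288 = -0.027.

-0.03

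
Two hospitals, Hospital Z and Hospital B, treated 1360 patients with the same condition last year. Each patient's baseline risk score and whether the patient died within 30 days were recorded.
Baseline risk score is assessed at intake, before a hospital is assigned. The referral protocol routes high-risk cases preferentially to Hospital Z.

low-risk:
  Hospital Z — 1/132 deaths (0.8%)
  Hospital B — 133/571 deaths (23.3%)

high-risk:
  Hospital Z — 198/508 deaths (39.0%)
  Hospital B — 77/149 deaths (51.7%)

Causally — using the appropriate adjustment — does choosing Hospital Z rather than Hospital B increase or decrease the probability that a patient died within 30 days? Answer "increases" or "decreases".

decreases

The stratified and pooled comparisons disagree (Hospital Z wins within each baseline risk score; Hospital B wins overall), so the answer turns on the causal role of baseline risk score.
Since baseline risk score is a pre-existing factor (not a product of the hospital) and it affects the outcome on its own, it is a confounder. The stratified rates, not the pooled rate, identify the causal effect.
Within each level — low-risk: 0.8% vs 23.3%; high-risk: 39.0% vs 51.7% — Hospital Z is lower every time.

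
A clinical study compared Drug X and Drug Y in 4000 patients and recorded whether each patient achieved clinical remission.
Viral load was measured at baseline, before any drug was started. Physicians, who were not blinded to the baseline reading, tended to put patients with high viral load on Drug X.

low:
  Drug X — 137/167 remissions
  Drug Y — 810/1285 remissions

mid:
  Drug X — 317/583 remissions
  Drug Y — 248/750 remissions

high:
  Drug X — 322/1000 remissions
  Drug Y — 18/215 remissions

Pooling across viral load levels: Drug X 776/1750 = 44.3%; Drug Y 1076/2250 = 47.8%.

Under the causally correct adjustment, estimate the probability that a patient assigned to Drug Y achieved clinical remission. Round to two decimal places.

0.36

The viral load-specific comparison favours Drug X throughout, but the pooled figures favour Drug Y. The question is whether to condition on viral load.
Viral load differs across drugs for reasons unrelated to any effect of the drug itself, and it separately predicts the outcome — a classic confounder. We must compare within viral load levels.
Standardising Drug Y to the population viral load mix: 0.363·810/1285 + 0.333·248/750 + 0.304·18/215 = 0.364.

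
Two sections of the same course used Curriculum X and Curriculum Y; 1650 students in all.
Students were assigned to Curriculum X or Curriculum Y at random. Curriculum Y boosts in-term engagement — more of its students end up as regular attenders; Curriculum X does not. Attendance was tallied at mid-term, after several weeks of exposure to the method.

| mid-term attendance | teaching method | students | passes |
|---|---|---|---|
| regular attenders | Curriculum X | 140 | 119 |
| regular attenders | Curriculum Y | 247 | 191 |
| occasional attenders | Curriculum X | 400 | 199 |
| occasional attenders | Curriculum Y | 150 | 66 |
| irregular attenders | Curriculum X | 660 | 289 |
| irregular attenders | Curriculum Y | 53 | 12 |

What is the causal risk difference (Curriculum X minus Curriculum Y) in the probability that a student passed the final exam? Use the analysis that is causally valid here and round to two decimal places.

Mid-term attendance lies on the pathway teaching method → mid-term attendance → outcome, so adjusting for it blocks the indirect effect. For the total causal effect of teaching method, use the unadjusted pooled rates.
The causal difference is the pooled difference: 0.506 − 0.598 = -0.092.

-0.09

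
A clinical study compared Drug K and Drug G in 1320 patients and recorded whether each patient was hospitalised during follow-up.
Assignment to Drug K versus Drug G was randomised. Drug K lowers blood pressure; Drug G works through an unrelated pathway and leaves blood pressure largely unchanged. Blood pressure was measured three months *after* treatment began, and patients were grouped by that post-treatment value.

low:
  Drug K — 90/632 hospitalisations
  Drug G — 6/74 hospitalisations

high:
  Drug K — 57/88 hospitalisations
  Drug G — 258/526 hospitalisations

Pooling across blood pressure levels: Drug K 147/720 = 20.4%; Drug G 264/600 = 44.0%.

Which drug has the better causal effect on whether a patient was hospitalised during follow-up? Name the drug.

Drug G is lower inside every blood pressure stratum but Drug K is lower in aggregate. Whether to stratify depends on how blood pressure relates to the drug.
Blood pressure is recorded after the drug and is itself shifted by it — it sits on the causal path from drug to outcome. Conditioning on a mediator would strip out part of the effect we want; the pooled comparison gives the total causal effect.
Pooled: Drug K 20.4% vs Drug G 44.0%; Drug K is lower overall.

Drug K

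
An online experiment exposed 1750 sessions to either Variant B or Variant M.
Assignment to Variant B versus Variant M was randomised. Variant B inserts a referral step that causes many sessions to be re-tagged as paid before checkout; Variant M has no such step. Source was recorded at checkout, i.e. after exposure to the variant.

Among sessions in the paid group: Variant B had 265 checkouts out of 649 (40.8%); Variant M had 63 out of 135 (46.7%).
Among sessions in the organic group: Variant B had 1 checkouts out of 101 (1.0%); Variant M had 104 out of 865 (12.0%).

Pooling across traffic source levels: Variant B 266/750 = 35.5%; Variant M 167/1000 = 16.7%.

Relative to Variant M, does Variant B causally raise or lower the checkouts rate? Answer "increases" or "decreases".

Stratifying would compare variants among sessions the variants themselves sorted into traffic source groups — a form of selection on an intermediate. The unconditioned pooled rates give the total causal effect.
Pooled: Variant B 35.5% vs Variant M 16.7%; Variant B is higher overall.

increases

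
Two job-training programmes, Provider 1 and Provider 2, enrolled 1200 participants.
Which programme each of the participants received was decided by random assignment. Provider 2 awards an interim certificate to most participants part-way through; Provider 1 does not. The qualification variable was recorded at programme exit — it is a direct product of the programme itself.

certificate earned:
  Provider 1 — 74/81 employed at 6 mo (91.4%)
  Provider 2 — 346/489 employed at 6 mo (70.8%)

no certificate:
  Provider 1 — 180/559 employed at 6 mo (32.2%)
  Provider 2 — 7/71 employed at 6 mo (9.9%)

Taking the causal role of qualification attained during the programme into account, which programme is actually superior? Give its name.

Provider 2

Qualification attained during the programme here is a post-treatment variable shaped by the programme; conditioning on it would introduce bias rather than remove it. The overall comparison is the causal one.
Pooled: Provider 1 39.7% vs Provider 2 63.0%; Provider 2 is higher overall.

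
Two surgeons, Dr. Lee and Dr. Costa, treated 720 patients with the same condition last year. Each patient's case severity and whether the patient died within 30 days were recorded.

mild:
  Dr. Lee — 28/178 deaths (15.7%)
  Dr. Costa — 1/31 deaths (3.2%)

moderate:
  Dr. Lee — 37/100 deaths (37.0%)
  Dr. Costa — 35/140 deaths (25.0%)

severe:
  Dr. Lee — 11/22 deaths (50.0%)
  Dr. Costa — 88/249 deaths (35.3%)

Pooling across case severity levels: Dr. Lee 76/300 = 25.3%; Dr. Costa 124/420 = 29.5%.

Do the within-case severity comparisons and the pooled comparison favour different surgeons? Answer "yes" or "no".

yes

Within each case severity level (mild 15.7% vs 3.2%; moderate 37.0% vs 25.0%; severe 50.0% vs 35.3%), Dr. Costa has the lower rate every time. Pooled: 25.3% vs 29.5% — Dr. Lee has the lower rate overall. The two comparisons disagree.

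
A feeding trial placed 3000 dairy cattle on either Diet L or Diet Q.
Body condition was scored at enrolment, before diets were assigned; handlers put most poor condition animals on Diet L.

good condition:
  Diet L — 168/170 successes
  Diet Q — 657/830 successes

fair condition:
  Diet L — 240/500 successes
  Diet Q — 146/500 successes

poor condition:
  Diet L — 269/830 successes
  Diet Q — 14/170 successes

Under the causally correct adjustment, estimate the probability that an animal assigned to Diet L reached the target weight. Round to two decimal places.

Starting body condition satisfies the back-door criterion: it is not a descendant of the diet, and it blocks the spurious path from diet to outcome. Adjusting for it (i.e., using the within-starting body condition rates) gives the causal effect.
Standardising Diet L to the population starting body condition mix: 0.333·168/170 + 0.333·240/500 + 0.333·269/830 = 0.597.

0.60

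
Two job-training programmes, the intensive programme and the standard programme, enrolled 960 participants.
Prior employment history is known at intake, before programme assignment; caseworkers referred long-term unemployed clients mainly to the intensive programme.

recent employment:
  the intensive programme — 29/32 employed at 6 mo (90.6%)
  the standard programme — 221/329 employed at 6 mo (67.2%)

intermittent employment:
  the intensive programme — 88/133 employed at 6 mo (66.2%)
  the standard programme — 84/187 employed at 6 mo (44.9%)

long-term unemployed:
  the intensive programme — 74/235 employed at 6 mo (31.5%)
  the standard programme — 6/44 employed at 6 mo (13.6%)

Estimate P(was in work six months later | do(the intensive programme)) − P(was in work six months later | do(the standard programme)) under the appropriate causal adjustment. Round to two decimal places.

The imbalance in prior employment history arose from how participants were allocated, not from anything the programme did; and prior employment history independently affects the outcome. The pooled gap is confounded — condition on prior employment history.
Adjusting over the population distribution of prior employment history: 0.376·(0.906−0.672) + 0.333·(0.662−0.449) + 0.291·(0.315−0.136) = +0.211.

+0.21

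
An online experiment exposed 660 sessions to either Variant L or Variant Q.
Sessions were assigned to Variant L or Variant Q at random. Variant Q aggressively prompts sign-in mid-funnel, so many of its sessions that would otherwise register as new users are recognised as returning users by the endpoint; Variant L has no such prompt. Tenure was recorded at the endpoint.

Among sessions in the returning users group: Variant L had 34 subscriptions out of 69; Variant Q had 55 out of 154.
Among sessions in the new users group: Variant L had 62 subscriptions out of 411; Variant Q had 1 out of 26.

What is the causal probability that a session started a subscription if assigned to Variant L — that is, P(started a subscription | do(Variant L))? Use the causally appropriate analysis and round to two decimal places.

User tenure is recorded after the variant and is itself shifted by it — it sits on the causal path from variant to outcome. Conditioning on a mediator would strip out part of the effect we want; the pooled comparison gives the total causal effect.
So P(outcome | do(Variant L)) is just the pooled rate for Variant L: 96/480 = 0.200.

0.20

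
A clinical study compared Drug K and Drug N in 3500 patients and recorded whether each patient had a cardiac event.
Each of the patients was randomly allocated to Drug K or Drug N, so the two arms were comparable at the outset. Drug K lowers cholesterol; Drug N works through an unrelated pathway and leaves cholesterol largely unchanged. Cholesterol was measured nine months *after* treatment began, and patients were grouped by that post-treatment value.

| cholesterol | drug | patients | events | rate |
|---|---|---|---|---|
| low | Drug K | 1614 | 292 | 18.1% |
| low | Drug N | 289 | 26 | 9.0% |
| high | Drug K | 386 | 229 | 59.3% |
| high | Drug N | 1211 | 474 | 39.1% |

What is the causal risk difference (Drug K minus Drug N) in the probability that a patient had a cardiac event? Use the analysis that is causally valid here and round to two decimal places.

-0.07

Cholesterol here is a post-treatment variable shaped by the drug; conditioning on it would introduce bias rather than remove it. The overall comparison is the causal one.
The causal difference is the pooled difference: 0.261 − 0.333 = -0.073.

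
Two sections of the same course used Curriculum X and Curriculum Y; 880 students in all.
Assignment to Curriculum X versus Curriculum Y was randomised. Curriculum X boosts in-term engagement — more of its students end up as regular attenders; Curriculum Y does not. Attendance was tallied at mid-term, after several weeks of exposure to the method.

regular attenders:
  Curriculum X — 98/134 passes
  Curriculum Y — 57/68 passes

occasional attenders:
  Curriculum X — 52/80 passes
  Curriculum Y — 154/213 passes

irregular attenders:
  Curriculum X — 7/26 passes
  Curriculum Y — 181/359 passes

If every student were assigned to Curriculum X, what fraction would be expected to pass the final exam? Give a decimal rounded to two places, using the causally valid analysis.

0.65

Within every mid-term attendance level Curriculum Y has the higher rate, yet pooled Curriculum X does — Simpson's reversal.
Mid-term attendance is downstream of the teaching method. One should not condition on a consequence of treatment, so the overall rates are the right comparison.
So P(outcome | do(Curriculum X)) is just the pooled rate for Curriculum X: 157/240 = 0.654.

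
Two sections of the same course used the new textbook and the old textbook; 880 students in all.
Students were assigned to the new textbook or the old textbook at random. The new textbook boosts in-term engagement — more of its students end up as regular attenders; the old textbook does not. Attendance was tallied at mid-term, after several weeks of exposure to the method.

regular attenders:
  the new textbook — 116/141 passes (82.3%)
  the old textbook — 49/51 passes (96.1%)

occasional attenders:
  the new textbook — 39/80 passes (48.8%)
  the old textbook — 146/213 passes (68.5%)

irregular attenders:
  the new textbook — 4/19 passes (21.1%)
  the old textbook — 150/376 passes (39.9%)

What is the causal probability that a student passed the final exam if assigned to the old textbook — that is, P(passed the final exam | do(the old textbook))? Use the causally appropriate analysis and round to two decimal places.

0.54

The stratified and pooled comparisons disagree (the old textbook wins within each mid-term attendance; the new textbook wins overall), so the answer turns on the causal role of mid-term attendance.
Because the teaching method influences mid-term attendance, mid-term attendance is a post-treatment mediator, not a confounder. Stratifying on it would bias the estimate; the causal effect is the crude pooled difference.
So P(outcome | do(the old textbook)) is just the pooled rate for the old textbook: 345/640 = 0.539.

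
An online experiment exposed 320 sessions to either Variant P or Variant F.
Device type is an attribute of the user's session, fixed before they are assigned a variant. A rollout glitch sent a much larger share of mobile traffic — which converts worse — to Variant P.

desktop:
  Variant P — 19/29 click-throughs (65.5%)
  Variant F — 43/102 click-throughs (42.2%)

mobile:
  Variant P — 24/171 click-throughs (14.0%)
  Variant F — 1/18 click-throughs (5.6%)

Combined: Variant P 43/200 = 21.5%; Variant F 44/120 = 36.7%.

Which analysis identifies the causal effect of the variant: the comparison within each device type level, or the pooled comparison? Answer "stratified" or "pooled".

stratified

The stratified and pooled comparisons disagree (Variant P wins within each device type; Variant F wins overall), so the answer turns on the causal role of device type.
Device type differs across variants for reasons unrelated to any effect of the variant itself, and it separately predicts the outcome — a classic confounder. We must compare within device type levels.
Within each level — desktop: 65.5% vs 42.2%; mobile: 14.0% vs 5.6% — Variant P is higher every time.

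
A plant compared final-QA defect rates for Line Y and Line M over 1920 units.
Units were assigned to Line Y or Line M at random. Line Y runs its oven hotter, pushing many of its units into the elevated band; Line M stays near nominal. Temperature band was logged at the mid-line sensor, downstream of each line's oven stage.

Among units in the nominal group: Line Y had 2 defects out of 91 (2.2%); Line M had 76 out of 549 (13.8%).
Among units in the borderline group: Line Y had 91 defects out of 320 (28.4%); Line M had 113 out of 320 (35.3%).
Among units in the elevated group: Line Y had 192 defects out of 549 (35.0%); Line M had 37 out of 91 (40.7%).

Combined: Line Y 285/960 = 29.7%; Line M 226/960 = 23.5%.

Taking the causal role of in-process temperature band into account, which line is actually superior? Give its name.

Because the line influences in-process temperature band, in-process temperature band is a post-treatment mediator, not a confounder. Stratifying on it would bias the estimate; the causal effect is the crude pooled difference.
Pooled: Line Y 29.7% vs Line M 23.5%; Line M is lower overall.

Line M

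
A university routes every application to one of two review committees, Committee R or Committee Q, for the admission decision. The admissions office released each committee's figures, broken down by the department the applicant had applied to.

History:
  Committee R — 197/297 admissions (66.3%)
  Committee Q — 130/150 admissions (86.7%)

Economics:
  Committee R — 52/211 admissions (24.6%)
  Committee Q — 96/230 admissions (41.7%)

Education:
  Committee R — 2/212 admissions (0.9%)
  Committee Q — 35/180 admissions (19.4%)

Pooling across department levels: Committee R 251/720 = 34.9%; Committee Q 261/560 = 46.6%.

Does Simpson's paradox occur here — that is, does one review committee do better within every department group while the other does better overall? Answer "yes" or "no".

no

Within each department level (History 66.3% vs 86.7%; Economics 24.6% vs 41.7%; Education 0.9% vs 19.4%), Committee Q has the higher rate every time. Pooled: 34.9% vs 46.6% — Committee Q has the higher rate overall. They agree.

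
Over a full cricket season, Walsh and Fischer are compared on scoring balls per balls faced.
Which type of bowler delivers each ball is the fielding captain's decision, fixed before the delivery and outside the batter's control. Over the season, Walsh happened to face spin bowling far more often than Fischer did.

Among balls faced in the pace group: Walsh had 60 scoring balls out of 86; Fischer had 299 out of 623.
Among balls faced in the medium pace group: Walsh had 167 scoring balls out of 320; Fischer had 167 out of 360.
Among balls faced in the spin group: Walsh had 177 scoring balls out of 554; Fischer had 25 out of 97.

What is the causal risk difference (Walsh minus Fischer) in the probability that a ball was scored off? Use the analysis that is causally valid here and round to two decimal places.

+0.11

Since bowling type is a pre-existing factor (not a product of the player) and it affects the outcome on its own, it is a confounder. The stratified rates, not the pooled rate, identify the causal effect.
Adjusting over the population distribution of bowling type: 0.348·(0.698−0.480) + 0.333·(0.522−0.464) + 0.319·(0.319−0.258) = +0.115.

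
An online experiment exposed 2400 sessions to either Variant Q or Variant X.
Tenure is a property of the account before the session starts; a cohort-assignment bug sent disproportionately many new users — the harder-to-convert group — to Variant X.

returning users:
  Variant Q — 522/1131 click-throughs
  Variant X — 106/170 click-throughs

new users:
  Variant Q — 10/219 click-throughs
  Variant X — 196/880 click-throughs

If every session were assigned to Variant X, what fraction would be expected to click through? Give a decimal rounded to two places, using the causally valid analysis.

Variant X is higher inside every user tenure stratum but Variant Q is higher in aggregate. Whether to stratify depends on how user tenure relates to the variant.
User tenure differs across variants for reasons unrelated to any effect of the variant itself, and it separately predicts the outcome — a classic confounder. We must compare within user tenure levels.
Standardising Variant X to the population user tenure mix: 0.542·106/170 + 0.458·196/880 = 0.440.

0.44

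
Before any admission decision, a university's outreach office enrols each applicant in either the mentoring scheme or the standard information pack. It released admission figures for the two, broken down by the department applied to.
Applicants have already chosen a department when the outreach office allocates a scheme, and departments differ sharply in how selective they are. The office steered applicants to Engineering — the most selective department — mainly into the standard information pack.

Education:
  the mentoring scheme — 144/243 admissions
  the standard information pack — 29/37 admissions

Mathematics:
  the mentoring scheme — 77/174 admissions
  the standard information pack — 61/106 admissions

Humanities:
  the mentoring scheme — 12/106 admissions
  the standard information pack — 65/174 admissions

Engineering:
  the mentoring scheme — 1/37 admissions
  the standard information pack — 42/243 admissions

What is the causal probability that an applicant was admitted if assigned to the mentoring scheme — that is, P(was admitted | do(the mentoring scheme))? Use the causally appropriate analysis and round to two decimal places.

The department-specific comparison favours the standard information pack throughout, but the pooled figures favour the mentoring scheme. The question is whether to condition on department.
Department satisfies the back-door criterion: it is not a descendant of the outreach scheme, and it blocks the spurious path from outreach scheme to outcome. Adjusting for it (i.e., using the within-department rates) gives the causal effect.
Standardising the mentoring scheme to the population department mix: 0.250·144/243 + 0.250·77/174 + 0.250·12/106 + 0.250·1/37 = 0.294.

0.29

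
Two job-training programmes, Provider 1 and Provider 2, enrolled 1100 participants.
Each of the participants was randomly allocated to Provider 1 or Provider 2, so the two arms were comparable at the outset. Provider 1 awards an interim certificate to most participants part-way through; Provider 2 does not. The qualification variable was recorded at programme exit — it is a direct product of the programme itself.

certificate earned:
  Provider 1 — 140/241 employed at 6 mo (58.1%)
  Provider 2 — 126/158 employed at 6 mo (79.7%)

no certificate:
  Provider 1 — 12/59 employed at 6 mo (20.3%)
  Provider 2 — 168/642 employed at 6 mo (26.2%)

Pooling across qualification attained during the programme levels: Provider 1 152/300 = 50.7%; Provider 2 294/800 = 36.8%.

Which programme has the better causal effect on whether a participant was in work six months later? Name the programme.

Qualification attained during the programme lies on the pathway programme → qualification attained during the programme → outcome, so adjusting for it blocks the indirect effect. For the total causal effect of programme, use the unadjusted pooled rates.
Pooled: Provider 1 50.7% vs Provider 2 36.8%; Provider 1 is higher overall.

Provider 1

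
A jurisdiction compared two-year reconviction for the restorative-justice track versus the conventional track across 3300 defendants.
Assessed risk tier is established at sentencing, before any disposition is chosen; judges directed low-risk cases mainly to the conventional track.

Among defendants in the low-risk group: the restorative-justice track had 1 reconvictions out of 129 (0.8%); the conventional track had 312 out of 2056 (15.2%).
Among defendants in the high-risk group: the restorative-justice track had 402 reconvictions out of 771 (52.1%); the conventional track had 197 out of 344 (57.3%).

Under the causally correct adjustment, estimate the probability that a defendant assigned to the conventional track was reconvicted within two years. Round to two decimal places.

Within every assessed risk tier level the restorative-justice track has the lower rate, yet pooled the conventional track does — Simpson's reversal.
Here assessed risk tier is a common cause — it drives both which disposition a case falls under and the outcome. The crude comparison mixes populations; the stratum-specific rates are the causally relevant ones.
Standardising the conventional track to the population assessed risk tier mix: 0.662·312/2056 + 0.338·197/344 = 0.294.

0.29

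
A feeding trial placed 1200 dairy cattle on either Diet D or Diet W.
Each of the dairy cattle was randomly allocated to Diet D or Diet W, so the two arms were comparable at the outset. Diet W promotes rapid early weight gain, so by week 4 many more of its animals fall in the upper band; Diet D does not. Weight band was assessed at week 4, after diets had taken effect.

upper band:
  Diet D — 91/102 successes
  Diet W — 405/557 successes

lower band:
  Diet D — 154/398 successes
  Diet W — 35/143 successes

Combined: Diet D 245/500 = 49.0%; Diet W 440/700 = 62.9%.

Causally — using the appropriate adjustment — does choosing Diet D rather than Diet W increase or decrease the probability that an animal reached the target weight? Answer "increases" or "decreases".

The week-4 weight band-specific comparison favours Diet D throughout, but the pooled figures favour Diet W. The question is whether to condition on week-4 weight band.
Week-4 weight band here is a post-treatment variable shaped by the diet; conditioning on it would introduce bias rather than remove it. The overall comparison is the causal one.
Pooled: Diet D 49.0% vs Diet W 62.9%; Diet W is higher overall.

decreases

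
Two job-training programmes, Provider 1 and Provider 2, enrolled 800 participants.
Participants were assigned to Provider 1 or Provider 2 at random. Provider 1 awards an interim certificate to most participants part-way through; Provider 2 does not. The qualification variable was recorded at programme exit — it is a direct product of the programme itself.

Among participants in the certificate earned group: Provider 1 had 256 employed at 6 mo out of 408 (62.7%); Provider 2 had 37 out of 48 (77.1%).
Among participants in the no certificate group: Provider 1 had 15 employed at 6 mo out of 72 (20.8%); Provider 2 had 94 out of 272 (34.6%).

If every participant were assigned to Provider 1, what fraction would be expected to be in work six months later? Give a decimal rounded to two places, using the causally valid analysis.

0.56

Provider 2 is higher inside every qualification attained during the programme stratum but Provider 1 is higher in aggregate. Whether to stratify depends on how qualification attained during the programme relates to the programme.
Qualification attained during the programme here is a post-treatment variable shaped by the programme; conditioning on it would introduce bias rather than remove it. The overall comparison is the causal one.
So P(outcome | do(Provider 1)) is just the pooled rate for Provider 1: 271/480 = 0.565.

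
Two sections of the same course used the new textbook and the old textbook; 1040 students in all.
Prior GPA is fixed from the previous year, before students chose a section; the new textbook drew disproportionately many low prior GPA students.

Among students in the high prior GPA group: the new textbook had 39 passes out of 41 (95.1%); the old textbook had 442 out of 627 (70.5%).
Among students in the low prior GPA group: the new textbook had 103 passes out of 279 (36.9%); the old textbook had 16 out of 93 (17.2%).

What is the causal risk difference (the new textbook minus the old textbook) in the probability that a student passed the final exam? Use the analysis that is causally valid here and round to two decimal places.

The imbalance in prior GPA band arose from how students were allocated, not from anything the teaching method did; and prior GPA band independently affects the outcome. The pooled gap is confounded — condition on prior GPA band.
Adjusting over the population distribution of prior GPA band: 0.642·(0.951−0.705) + 0.358·(0.369−0.172) = +0.229.

+0.23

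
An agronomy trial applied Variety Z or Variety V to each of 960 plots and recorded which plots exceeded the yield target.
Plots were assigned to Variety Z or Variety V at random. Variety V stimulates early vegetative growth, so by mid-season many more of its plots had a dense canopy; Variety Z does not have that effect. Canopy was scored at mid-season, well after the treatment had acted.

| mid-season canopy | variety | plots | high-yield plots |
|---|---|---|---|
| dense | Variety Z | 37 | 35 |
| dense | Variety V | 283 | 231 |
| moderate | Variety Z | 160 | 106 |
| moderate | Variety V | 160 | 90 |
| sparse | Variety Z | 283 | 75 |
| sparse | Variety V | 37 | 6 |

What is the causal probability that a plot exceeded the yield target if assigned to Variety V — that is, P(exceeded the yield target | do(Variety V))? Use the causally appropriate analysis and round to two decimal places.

0.68

The mid-season canopy-specific comparison favours Variety Z throughout, but the pooled figures favour Variety V. The question is whether to condition on mid-season canopy.
Mid-season canopy here is a post-treatment variable shaped by the variety; conditioning on it would introduce bias rather than remove it. The overall comparison is the causal one.
So P(outcome | do(Variety V)) is just the pooled rate for Variety V: 327/480 = 0.681.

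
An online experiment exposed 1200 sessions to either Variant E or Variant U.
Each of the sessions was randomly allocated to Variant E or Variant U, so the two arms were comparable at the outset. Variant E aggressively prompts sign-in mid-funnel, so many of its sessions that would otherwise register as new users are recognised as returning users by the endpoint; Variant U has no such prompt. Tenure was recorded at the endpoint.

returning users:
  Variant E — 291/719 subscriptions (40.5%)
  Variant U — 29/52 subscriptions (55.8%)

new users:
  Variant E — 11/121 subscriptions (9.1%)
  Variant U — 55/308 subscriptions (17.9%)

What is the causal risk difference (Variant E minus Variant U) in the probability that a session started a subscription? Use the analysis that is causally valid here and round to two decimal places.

+0.13

The distribution of user tenure is itself part of what the variant does — it is an intermediate outcome. Holding it fixed would remove that part of the effect; the total effect is the pooled difference.
The causal difference is the pooled difference: 0.360 − 0.233 = +0.126.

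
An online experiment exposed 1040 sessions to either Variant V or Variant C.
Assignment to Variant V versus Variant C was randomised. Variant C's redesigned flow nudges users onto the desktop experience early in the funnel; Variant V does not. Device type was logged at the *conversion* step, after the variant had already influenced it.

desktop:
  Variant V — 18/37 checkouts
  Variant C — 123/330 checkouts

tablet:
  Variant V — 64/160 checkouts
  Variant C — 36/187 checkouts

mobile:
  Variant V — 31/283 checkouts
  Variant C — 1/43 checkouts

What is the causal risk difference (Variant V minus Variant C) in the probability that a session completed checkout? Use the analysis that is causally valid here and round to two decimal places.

Within every device type level Variant V has the higher rate, yet pooled Variant C does — Simpson's reversal.
Device type is recorded after the variant and is itself shifted by it — it sits on the causal path from variant to outcome. Conditioning on a mediator would strip out part of the effect we want; the pooled comparison gives the total causal effect.
The causal difference is the pooled difference: 0.235 − 0.286 = -0.050.

-0.05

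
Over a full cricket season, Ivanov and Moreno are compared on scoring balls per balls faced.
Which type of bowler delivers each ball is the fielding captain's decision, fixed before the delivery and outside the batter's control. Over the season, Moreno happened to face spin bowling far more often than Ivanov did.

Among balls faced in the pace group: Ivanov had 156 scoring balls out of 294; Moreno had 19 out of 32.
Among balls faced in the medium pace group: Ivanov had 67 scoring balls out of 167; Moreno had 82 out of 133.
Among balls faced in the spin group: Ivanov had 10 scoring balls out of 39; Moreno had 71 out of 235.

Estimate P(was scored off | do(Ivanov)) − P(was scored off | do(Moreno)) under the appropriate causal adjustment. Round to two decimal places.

-0.11

Since bowling type is a pre-existing factor (not a product of the player) and it affects the outcome on its own, it is a confounder. The stratified rates, not the pooled rate, identify the causal effect.
Adjusting over the population distribution of bowling type: 0.362·(0.531−0.594) + 0.333·(0.401−0.617) + 0.304·(0.256−0.302) = -0.109.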